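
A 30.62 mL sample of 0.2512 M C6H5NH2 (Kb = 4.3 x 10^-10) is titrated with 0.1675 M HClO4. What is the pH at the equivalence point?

n(C6H5NH2) = 0.2512 x 0.03062 = 0.007692 mol; V(HClO4) at equivalence = 0.007692/0.1675 = 0.04592 L.
At equivalence the base is fully converted to C6H5NH3+; total volume = 0.07654 L, so [C6H5NH3+] = 0.007692/0.07654 = 0.1005 M.
Ka(C6H5NH3+) = Kw/Kb = 1.0e-14 / 4.3 x 10^-10 = 2.33e-5.
[H^+] = sqrt(Ka x [C6H5NH3+]) = sqrt(2.33e-5 x 0.1005) = 0.00153 M.
pH = -log(0.00153) = 2.82.

2.82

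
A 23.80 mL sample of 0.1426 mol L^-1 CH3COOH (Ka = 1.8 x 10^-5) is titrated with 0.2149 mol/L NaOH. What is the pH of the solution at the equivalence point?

8.84

n(CH3COOH) = 0.1426 x 0.02380 = 0.003394 mol; V(NaOH) at equivalence = 0.003394/0.2149 = 0.01579 L.
At equivalence all the acid is converted to CH3COO-; total volume = 0.02380 + 0.01579 = 0.03959 L, so [CH3COO-] = 0.003394/0.03959 = 0.08572 M.
Kb = Kw/Ka = 1.0e-14 / 1.8 x 10^-5 = 5.56e-10.
[OH^-] = sqrt(Kb x [CH3COO-]) = sqrt(5.56e-10 x 0.08572) = 6.90e-6 M.
pOH = 5.16, so pH = 14.00 - 5.16 = 8.84.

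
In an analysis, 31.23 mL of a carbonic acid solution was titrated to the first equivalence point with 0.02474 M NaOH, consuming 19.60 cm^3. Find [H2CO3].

0.0155 M

n(NaOH) = 0.02474 x 0.01960 = 0.0004849 mol.
At the first equivalence point, 1 mol OH^- react per mol H2CO3, so n(H2CO3) = 0.0004849 / 1 = 0.0004849 mol.
[H2CO3] = 0.0004849 / 0.03123 L = 0.0155 M.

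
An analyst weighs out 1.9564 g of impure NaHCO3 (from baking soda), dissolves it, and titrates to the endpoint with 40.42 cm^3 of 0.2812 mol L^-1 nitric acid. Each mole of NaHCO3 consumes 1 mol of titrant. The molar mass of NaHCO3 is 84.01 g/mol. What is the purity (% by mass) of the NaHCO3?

n(HNO3) = 0.2812 x 0.04042 = 0.01137 mol.
n(NaHCO3) = 0.01137 / 1 = 0.01137 mol.
mass of NaHCO3 = 0.01137 x 84.01 = 0.9549 g.
% purity = 0.9549 / 1.9564 x 100 = 48.8%.

48.8%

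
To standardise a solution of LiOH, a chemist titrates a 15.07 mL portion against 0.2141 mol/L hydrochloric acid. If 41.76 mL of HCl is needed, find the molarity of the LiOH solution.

n(HCl) delivered = 0.2141 x 0.04176 = 0.008941 mol.
For a 1:1 reaction, n(LiOH) = 0.008941 mol.
[LiOH] = 0.008941 mol / 0.01507 L = 0.593 M.

0.593 M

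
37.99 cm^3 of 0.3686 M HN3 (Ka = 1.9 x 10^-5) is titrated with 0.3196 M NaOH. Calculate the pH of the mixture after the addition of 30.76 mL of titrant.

Initial n(HN3) = 0.3686 x 0.03799 = 0.01400 mol.
n(NaOH) added = 0.3196 x 0.03076 = 0.009831 mol, converting that many moles of HN3 to N3-.
Remaining n(HN3) = 0.004172 mol; n(N3-) = 0.009831 mol.
By Henderson-Hasselbalch, pH = pKa + log([A^-]/[HA]) = 4.72 + log(0.009831/0.004172) = 4.72 + (+0.37) = 5.09.

5.09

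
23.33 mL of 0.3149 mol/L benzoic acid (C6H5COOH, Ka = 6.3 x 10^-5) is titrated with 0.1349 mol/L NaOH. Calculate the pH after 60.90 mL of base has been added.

n(acid) = 0.3149 x 0.02333 = 0.007347 mol; n(NaOH) added = 0.1349 x 0.06090 = 0.008215 mol.
Base is in excess by 0.008215 - 0.007347 = 0.0008688 mol in a total volume of 0.08423 L.
[OH^-] = 0.0008688/0.08423 = 0.01031 M, so pOH = 1.99 and pH = 14.00 - 1.99 = 12.01.

12.01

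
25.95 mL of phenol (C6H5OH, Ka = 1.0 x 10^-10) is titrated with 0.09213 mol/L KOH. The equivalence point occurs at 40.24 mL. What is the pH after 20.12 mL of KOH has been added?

20.12 mL is exactly half the equivalence volume (40.24/2), i.e. the half-equivalence point.
There, n(HA) = n(A^-), so pH = pKa = -log(1.0 x 10^-10) = 10.00.

10.00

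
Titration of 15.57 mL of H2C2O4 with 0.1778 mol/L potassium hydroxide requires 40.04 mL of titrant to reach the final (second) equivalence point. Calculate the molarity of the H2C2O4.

n(KOH) = 0.1778 x 0.04004 = 0.007119 mol.
At the final (second) equivalence point, 2 mol OH^- react per mol H2C2O4, so n(H2C2O4) = 0.007119 / 2 = 0.003560 mol.
[H2C2O4] = 0.003560 / 0.01557 L = 0.229 M.

0.229 M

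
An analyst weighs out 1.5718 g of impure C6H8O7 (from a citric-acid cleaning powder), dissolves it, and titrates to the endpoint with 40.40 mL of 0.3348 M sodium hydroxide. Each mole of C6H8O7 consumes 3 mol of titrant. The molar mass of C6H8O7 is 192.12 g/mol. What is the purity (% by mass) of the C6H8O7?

n(NaOH) = 0.3348 x 0.04040 = 0.01353 mol.
n(C6H8O7) = 0.01353 / 3 = 0.004509 mol.
mass of C6H8O7 = 0.004509 x 192.12 = 0.8662 g.
% purity = 0.8662 / 1.5718 x 100 = 55.1%.

55.1%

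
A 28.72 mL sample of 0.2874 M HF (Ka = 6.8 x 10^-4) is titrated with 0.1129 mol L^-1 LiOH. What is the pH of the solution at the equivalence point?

n(HF) = 0.2874 x 0.02872 = 0.008254 mol; V(LiOH) at equivalence = 0.008254/0.1129 = 0.07311 L.
At equivalence all the acid is converted to F-; total volume = 0.02872 + 0.07311 = 0.1018 L, so [F-] = 0.008254/0.1018 = 0.08106 M.
Kb = Kw/Ka = 1.0e-14 / 6.8 x 10^-4 = 1.47e-11.
[OH^-] = sqrt(Kb x [F-]) = sqrt(1.47e-11 x 0.08106) = 1.09e-6 M.
pOH = 5.96, so pH = 14.00 - 5.96 = 8.04.

8.04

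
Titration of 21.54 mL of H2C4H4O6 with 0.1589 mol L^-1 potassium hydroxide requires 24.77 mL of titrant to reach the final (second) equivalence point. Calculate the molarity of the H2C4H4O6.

n(KOH) = 0.1589 x 0.02477 = 0.003936 mol.
At the final (second) equivalence point, 2 mol OH^- react per mol H2C4H4O6, so n(H2C4H4O6) = 0.003936 / 2 = 0.001968 mol.
[H2C4H4O6] = 0.001968 / 0.02154 L = 0.0914 M.

0.0914 M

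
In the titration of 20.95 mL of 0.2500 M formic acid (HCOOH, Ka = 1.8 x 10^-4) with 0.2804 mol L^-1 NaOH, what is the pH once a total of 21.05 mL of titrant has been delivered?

12.20

n(acid) = 0.2500 x 0.02095 = 0.005237 mol; n(NaOH) added = 0.2804 x 0.02105 = 0.005902 mol.
Base is in excess by 0.005902 - 0.005237 = 0.0006649 mol in a total volume of 0.04200 L.
[OH^-] = 0.0006649/0.04200 = 0.01583 M, so pOH = 1.80 and pH = 14.00 - 1.80 = 12.20.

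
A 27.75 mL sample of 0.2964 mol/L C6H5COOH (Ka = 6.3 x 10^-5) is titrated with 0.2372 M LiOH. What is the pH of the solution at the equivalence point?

n(C6H5COOH) = 0.2964 x 0.02775 = 0.008225 mol; V(LiOH) at equivalence = 0.008225/0.2372 = 0.03468 L.
At equivalence all the acid is converted to C6H5COO-; total volume = 0.02775 + 0.03468 = 0.06243 L, so [C6H5COO-] = 0.008225/0.06243 = 0.1318 M.
Kb = Kw/Ka = 1.0e-14 / 6.3 x 10^-5 = 1.59e-10.
[OH^-] = sqrt(Kb x [C6H5COO-]) = sqrt(1.59e-10 x 0.1318) = 4.57e-6 M.
pOH = 5.34, so pH = 14.00 - 5.34 = 8.66.

8.66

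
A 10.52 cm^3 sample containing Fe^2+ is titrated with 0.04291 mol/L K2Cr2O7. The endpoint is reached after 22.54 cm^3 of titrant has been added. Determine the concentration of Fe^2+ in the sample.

n(K2Cr2O7) = 0.04291 x 0.02254 = 0.0009672 mol.
From the balanced equation, 1 mol K2Cr2O7 reacts with 6 mol Fe^2+, so n(Fe^2+) = 0.0009672 x 6/1 = 0.005803 mol.
[Fe^2+] = 0.005803 / 0.01052 L = 0.552 M.

0.552 M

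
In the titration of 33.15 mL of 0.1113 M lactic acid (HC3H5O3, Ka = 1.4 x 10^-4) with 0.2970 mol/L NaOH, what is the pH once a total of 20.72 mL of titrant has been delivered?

n(acid) = 0.1113 x 0.03315 = 0.003690 mol; n(NaOH) added = 0.2970 x 0.02072 = 0.006154 mol.
Base is in excess by 0.006154 - 0.003690 = 0.002464 mol in a total volume of 0.05387 L.
[OH^-] = 0.002464/0.05387 = 0.04574 M, so pOH = 1.34 and pH = 14.00 - 1.34 = 12.66.

12.66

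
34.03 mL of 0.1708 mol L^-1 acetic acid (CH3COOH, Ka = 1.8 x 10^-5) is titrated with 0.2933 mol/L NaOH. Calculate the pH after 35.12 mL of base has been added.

n(acid) = 0.1708 x 0.03403 = 0.005812 mol; n(NaOH) added = 0.2933 x 0.03512 = 0.01030 mol.
Base is in excess by 0.01030 - 0.005812 = 0.004488 mol in a total volume of 0.06915 L.
[OH^-] = 0.004488/0.06915 = 0.06491 M, so pOH = 1.19 and pH = 14.00 - 1.19 = 12.81.

12.81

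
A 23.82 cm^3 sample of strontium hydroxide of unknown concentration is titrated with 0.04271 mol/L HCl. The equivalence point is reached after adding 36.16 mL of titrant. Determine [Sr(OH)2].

n(HCl) delivered = 0.04271 x 0.03616 = 0.001544 mol.
The reaction is 1 Sr(OH)2 + 2 HCl, so n(Sr(OH)2) = 0.001544 x 1/2 = 0.0007722 mol.
[Sr(OH)2] = 0.0007722 mol / 0.02382 L = 0.0324 M.

0.0324 M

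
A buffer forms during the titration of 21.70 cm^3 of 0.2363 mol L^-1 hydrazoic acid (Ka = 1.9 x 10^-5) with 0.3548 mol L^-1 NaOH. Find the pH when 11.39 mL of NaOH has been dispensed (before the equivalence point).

5.29

Initial n(HN3) = 0.2363 x 0.02170 = 0.005128 mol.
n(NaOH) added = 0.3548 x 0.01139 = 0.004041 mol, converting that many moles of HN3 to N3-.
Remaining n(HN3) = 0.001087 mol; n(N3-) = 0.004041 mol.
By Henderson-Hasselbalch, pH = pKa + log([A^-]/[HA]) = 4.72 + log(0.004041/0.001087) = 4.72 + (+0.57) = 5.29.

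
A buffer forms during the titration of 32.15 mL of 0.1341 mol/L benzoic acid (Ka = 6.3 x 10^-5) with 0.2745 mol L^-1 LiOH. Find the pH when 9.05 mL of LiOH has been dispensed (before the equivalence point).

4.33

Initial n(C6H5COOH) = 0.1341 x 0.03215 = 0.004311 mol.
n(LiOH) added = 0.2745 x 0.009050 = 0.002484 mol, converting that many moles of C6H5COOH to C6H5COO-.
Remaining n(C6H5COOH) = 0.001827 mol; n(C6H5COO-) = 0.002484 mol.
By Henderson-Hasselbalch, pH = pKa + log([A^-]/[HA]) = 4.20 + log(0.002484/0.001827) = 4.20 + (+0.13) = 4.33.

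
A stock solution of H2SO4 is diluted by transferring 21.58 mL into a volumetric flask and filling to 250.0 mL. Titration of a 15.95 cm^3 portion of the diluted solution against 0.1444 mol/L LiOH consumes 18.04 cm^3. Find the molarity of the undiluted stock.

n(LiOH) = 0.1444 x 0.01804 = 0.002605 mol.
n(H2SO4) in the aliquot = 0.002605 x 1/2 = 0.001302 mol.
[diluted H2SO4] = 0.001302 / 0.01595 = 0.08166 M.
Dilution factor = 250.0/21.58 = 11.58, so [stock] = 0.08166 x 11.58 = 0.946 M.

0.946 M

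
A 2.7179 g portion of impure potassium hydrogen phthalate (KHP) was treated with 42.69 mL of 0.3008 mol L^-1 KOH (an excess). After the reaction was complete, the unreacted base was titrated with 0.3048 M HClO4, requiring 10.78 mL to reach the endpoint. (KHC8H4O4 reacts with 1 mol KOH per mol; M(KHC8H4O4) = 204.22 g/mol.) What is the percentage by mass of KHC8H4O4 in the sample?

71.8%

Total n(KOH) added = 0.3008 x 0.04269 = 0.01284 mol.
n(HClO4) used = 0.3048 x 0.01078 = 0.003286 mol, which equals the excess n(KOH).
So n(KOH) consumed by the sample = 0.01284 - 0.003286 = 0.009555 mol.
n(KHC8H4O4) = 0.009555 / 1 = 0.009555 mol.
mass KHC8H4O4 = 0.009555 x 204.22 = 1.951 g, so %KHC8H4O4 = 1.951/2.7179 x 100 = 71.8%.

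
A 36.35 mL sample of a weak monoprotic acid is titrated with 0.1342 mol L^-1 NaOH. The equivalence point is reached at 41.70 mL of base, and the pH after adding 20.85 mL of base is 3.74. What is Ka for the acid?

1.8 x 10^-4

20.85 mL is half of the equivalence volume, so this is the half-equivalence point where [HA] = [A^-].
At half-equivalence pH = pKa, so pKa = 3.74.
Ka = 10^(-3.74) = 1.8 x 10^-4.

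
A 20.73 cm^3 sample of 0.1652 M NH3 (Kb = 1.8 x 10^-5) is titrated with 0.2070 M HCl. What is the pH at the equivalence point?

5.15

n(NH3) = 0.1652 x 0.02073 = 0.003425 mol; V(HCl) at equivalence = 0.003425/0.2070 = 0.01654 L.
At equivalence the base is fully converted to NH4+; total volume = 0.03727 L, so [NH4+] = 0.003425/0.03727 = 0.09188 M.
Ka(NH4+) = Kw/Kb = 1.0e-14 / 1.8 x 10^-5 = 5.56e-10.
[H^+] = sqrt(Ka x [NH4+]) = sqrt(5.56e-10 x 0.09188) = 7.14e-6 M.
pH = -log(7.14e-6) = 5.15.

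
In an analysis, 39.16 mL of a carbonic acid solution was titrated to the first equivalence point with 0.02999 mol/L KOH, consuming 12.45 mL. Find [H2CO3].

n(KOH) = 0.02999 x 0.01245 = 0.0003734 mol.
At the first equivalence point, 1 mol OH^- react per mol H2CO3, so n(H2CO3) = 0.0003734 / 1 = 0.0003734 mol.
[H2CO3] = 0.0003734 / 0.03916 L = 0.00953 M.

0.00953 M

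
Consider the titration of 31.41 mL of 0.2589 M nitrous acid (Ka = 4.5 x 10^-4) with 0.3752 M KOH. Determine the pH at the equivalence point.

n(HNO2) = 0.2589 x 0.03141 = 0.008132 mol; V(KOH) at equivalence = 0.008132/0.3752 = 0.02167 L.
At equivalence all the acid is converted to NO2-; total volume = 0.03141 + 0.02167 = 0.05308 L, so [NO2-] = 0.008132/0.05308 = 0.1532 M.
Kb = Kw/Ka = 1.0e-14 / 4.5 x 10^-4 = 2.22e-11.
[OH^-] = sqrt(Kb x [NO2-]) = sqrt(2.22e-11 x 0.1532) = 1.85e-6 M.
pOH = 5.73, so pH = 14.00 - 5.73 = 8.27.

8.27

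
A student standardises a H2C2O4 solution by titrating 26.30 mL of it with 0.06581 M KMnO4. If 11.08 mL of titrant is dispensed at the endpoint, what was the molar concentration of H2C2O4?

0.0693 M

n(KMnO4) = 0.06581 x 0.01108 = 0.0007292 mol.
From the balanced equation, 2 mol KMnO4 reacts with 5 mol H2C2O4, so n(H2C2O4) = 0.0007292 x 5/2 = 0.001823 mol.
[H2C2O4] = 0.001823 / 0.02630 L = 0.0693 M.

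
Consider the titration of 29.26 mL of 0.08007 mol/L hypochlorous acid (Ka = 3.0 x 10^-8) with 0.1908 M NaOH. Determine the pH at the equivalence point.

10.14

n(HClO) = 0.08007 x 0.02926 = 0.002343 mol; V(NaOH) at equivalence = 0.002343/0.1908 = 0.01228 L.
At equivalence all the acid is converted to ClO-; total volume = 0.02926 + 0.01228 = 0.04154 L, so [ClO-] = 0.002343/0.04154 = 0.05640 M.
Kb = Kw/Ka = 1.0e-14 / 3.0 x 10^-8 = 3.33e-7.
[OH^-] = sqrt(Kb x [ClO-]) = sqrt(3.33e-7 x 0.05640) = 0.000137 M.
pOH = 3.86, so pH = 14.00 - 3.86 = 10.14.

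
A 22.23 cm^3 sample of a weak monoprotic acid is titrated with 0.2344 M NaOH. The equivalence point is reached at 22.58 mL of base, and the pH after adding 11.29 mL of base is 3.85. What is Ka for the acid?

11.29 mL is half of the equivalence volume, so this is the half-equivalence point where [HA] = [A^-].
At half-equivalence pH = pKa, so pKa = 3.85.
Ka = 10^(-3.85) = 1.4 x 10^-4.

1.4 x 10^-4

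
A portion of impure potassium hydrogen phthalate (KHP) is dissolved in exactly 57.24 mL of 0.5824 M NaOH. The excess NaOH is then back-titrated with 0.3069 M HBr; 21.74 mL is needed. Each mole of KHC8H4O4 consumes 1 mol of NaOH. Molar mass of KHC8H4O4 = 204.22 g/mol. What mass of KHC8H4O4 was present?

Total n(NaOH) added = 0.5824 x 0.05724 = 0.03334 mol.
n(HBr) used = 0.3069 x 0.02174 = 0.006672 mol, which equals the excess n(NaOH).
So n(NaOH) consumed by the sample = 0.03334 - 0.006672 = 0.02666 mol.
n(KHC8H4O4) = 0.02666 / 1 = 0.02666 mol.
mass = 0.02666 mol x 204.22 g/mol = 5.45 g.

5.45 g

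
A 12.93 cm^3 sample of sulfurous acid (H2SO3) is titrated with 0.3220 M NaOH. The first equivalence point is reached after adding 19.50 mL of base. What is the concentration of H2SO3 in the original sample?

0.486 M

n(NaOH) = 0.3220 x 0.01950 = 0.006279 mol.
At the first equivalence point, 1 mol OH^- react per mol H2SO3, so n(H2SO3) = 0.006279 / 1 = 0.006279 mol.
[H2SO3] = 0.006279 / 0.01293 L = 0.486 M.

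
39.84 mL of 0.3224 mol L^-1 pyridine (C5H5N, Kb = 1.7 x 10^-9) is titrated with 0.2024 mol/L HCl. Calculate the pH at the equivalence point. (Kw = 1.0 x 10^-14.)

n(C5H5N) = 0.3224 x 0.03984 = 0.01284 mol; V(HCl) at equivalence = 0.01284/0.2024 = 0.06346 L.
At equivalence the base is fully converted to C5H5NH+; total volume = 0.1033 L, so [C5H5NH+] = 0.01284/0.1033 = 0.1243 M.
Ka(C5H5NH+) = Kw/Kb = 1.0e-14 / 1.7 x 10^-9 = 5.88e-6.
[H^+] = sqrt(Ka x [C5H5NH+]) = sqrt(5.88e-6 x 0.1243) = 0.000855 M.
pH = -log(0.000855) = 3.07.

3.07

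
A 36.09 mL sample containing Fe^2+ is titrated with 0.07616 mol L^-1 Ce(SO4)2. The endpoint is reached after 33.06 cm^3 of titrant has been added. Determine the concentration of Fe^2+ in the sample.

n(Ce(SO4)2) = 0.07616 x 0.03306 = 0.002518 mol.
From the balanced equation, 1 mol Ce(SO4)2 reacts with 1 mol Fe^2+, so n(Fe^2+) = 0.002518 x 1/1 = 0.002518 mol.
[Fe^2+] = 0.002518 / 0.03609 L = 0.0698 M.

0.0698 M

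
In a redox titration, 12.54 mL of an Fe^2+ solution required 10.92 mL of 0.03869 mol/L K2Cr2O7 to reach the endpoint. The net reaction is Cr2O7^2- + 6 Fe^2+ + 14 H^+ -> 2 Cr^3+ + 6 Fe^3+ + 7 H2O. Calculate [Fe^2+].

0.202 M

n(K2Cr2O7) = 0.03869 x 0.01092 = 0.0004225 mol.
From the balanced equation, 1 mol K2Cr2O7 reacts with 6 mol Fe^2+, so n(Fe^2+) = 0.0004225 x 6/1 = 0.002535 mol.
[Fe^2+] = 0.002535 / 0.01254 L = 0.202 M.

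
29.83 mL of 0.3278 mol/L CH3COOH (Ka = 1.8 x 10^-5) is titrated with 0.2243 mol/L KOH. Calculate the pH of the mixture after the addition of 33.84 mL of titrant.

Initial n(CH3COOH) = 0.3278 x 0.02983 = 0.009778 mol.
n(KOH) added = 0.2243 x 0.03384 = 0.007590 mol, converting that many moles of CH3COOH to CH3COO-.
Remaining n(CH3COOH) = 0.002188 mol; n(CH3COO-) = 0.007590 mol.
By Henderson-Hasselbalch, pH = pKa + log([A^-]/[HA]) = 4.74 + log(0.007590/0.002188) = 4.74 + (+0.54) = 5.28.

5.28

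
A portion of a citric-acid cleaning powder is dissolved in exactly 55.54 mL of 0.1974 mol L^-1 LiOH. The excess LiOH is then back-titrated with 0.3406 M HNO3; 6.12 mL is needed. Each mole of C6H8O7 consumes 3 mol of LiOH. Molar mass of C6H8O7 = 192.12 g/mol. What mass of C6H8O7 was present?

0.569 g

Total n(LiOH) added = 0.1974 x 0.05554 = 0.01096 mol.
n(HNO3) used = 0.3406 x 0.006120 = 0.002084 mol, which equals the excess n(LiOH).
So n(LiOH) consumed by the sample = 0.01096 - 0.002084 = 0.008879 mol.
n(C6H8O7) = 0.008879 / 3 = 0.002960 mol.
mass = 0.002960 mol x 192.12 g/mol = 0.569 g.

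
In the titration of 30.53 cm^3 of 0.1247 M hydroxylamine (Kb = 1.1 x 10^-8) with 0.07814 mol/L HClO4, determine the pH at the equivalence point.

3.68

n(NH2OH) = 0.1247 x 0.03053 = 0.003807 mol; V(HClO4) at equivalence = 0.003807/0.07814 = 0.04872 L.
At equivalence the base is fully converted to NH3OH+; total volume = 0.07925 L, so [NH3OH+] = 0.003807/0.07925 = 0.04804 M.
Ka(NH3OH+) = Kw/Kb = 1.0e-14 / 1.1 x 10^-8 = 9.09e-7.
[H^+] = sqrt(Ka x [NH3OH+]) = sqrt(9.09e-7 x 0.04804) = 0.000209 M.
pH = -log(0.000209) = 3.68.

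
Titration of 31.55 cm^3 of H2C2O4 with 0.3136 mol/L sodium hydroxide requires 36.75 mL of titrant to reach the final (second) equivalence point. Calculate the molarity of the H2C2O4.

n(NaOH) = 0.3136 x 0.03675 = 0.01152 mol.
At the final (second) equivalence point, 2 mol OH^- react per mol H2C2O4, so n(H2C2O4) = 0.01152 / 2 = 0.005762 mol.
[H2C2O4] = 0.005762 / 0.03155 L = 0.183 M.

0.183 M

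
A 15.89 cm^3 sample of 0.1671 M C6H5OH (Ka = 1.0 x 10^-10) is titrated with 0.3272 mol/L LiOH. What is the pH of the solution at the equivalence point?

11.52

n(C6H5OH) = 0.1671 x 0.01589 = 0.002655 mol; V(LiOH) at equivalence = 0.002655/0.3272 = 0.008115 L.
At equivalence all the acid is converted to C6H5O-; total volume = 0.01589 + 0.008115 = 0.02400 L, so [C6H5O-] = 0.002655/0.02400 = 0.1106 M.
Kb = Kw/Ka = 1.0e-14 / 1.0 x 10^-10 = 0.000100.
[OH^-] = sqrt(Kb x [C6H5O-]) = sqrt(0.000100 x 0.1106) = 0.00333 M.
pOH = 2.48, so pH = 14.00 - 2.48 = 11.52.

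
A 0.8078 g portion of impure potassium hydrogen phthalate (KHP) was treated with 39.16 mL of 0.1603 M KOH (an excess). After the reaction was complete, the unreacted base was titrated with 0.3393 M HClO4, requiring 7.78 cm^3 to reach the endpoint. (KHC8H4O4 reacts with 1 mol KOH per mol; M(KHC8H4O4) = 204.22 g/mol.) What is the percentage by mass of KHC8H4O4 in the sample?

92.0%

Total n(KOH) added = 0.1603 x 0.03916 = 0.006277 mol.
n(HClO4) used = 0.3393 x 0.007780 = 0.002640 mol, which equals the excess n(KOH).
So n(KOH) consumed by the sample = 0.006277 - 0.002640 = 0.003638 mol.
n(KHC8H4O4) = 0.003638 / 1 = 0.003638 mol.
mass KHC8H4O4 = 0.003638 x 204.22 = 0.7429 g, so %KHC8H4O4 = 0.7429/0.8078 x 100 = 92.0%.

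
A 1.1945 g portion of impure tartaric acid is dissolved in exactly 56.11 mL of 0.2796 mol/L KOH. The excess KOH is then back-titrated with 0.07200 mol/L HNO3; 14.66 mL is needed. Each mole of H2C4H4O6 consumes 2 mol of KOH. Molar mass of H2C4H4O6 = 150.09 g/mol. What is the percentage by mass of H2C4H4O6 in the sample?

Total n(KOH) added = 0.2796 x 0.05611 = 0.01569 mol.
n(HNO3) used = 0.07200 x 0.01466 = 0.001056 mol, which equals the excess n(KOH).
So n(KOH) consumed by the sample = 0.01569 - 0.001056 = 0.01463 mol.
n(H2C4H4O6) = 0.01463 / 2 = 0.007316 mol.
mass H2C4H4O6 = 0.007316 x 150.09 = 1.098 g, so %H2C4H4O6 = 1.098/1.1945 x 100 = 91.9%.

91.9%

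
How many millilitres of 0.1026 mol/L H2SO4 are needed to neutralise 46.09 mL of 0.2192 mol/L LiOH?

n(LiOH) = 0.2192 mol/L x 0.04609 L = 0.01010 mol.
The neutralisation is 2 LiOH : 1 H2SO4, so n(H2SO4) = 0.01010 x 1/2 = 0.005051 mol.
V(H2SO4) = 0.005051 / 0.1026 = 0.04923 L = 49.2 mL.

49.2 mL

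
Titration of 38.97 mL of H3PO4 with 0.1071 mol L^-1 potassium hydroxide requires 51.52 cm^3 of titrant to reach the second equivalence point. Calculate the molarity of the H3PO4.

0.0708 M

n(KOH) = 0.1071 x 0.05152 = 0.005518 mol.
At the second equivalence point, 2 mol OH^- react per mol H3PO4, so n(H3PO4) = 0.005518 / 2 = 0.002759 mol.
[H3PO4] = 0.002759 / 0.03897 L = 0.0708 M.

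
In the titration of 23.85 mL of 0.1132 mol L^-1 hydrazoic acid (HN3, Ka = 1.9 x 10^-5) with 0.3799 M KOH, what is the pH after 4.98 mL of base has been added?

Initial n(HN3) = 0.1132 x 0.02385 = 0.002700 mol.
n(KOH) added = 0.3799 x 0.004980 = 0.001892 mol, converting that many moles of HN3 to N3-.
Remaining n(HN3) = 0.0008079 mol; n(N3-) = 0.001892 mol.
By Henderson-Hasselbalch, pH = pKa + log([A^-]/[HA]) = 4.72 + log(0.001892/0.0008079) = 4.72 + (+0.37) = 5.09.

5.09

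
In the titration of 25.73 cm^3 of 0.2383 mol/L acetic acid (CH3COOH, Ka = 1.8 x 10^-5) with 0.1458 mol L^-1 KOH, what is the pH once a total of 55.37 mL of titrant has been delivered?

12.38

n(acid) = 0.2383 x 0.02573 = 0.006131 mol; n(KOH) added = 0.1458 x 0.05537 = 0.008073 mol.
Base is in excess by 0.008073 - 0.006131 = 0.001941 mol in a total volume of 0.08110 L.
[OH^-] = 0.001941/0.08110 = 0.02394 M, so pOH = 1.62 and pH = 14.00 - 1.62 = 12.38.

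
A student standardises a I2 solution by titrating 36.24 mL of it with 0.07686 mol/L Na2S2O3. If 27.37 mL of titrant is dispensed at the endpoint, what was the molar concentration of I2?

0.0290 M

n(Na2S2O3) = 0.07686 x 0.02737 = 0.002104 mol.
From the balanced equation, 2 mol Na2S2O3 reacts with 1 mol I2, so n(I2) = 0.002104 x 1/2 = 0.001052 mol.
[I2] = 0.001052 / 0.03624 L = 0.0290 M.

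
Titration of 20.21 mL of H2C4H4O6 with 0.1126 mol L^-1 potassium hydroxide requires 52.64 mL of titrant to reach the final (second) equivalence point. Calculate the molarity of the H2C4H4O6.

n(KOH) = 0.1126 x 0.05264 = 0.005927 mol.
At the final (second) equivalence point, 2 mol OH^- react per mol H2C4H4O6, so n(H2C4H4O6) = 0.005927 / 2 = 0.002964 mol.
[H2C4H4O6] = 0.002964 / 0.02021 L = 0.147 M.

0.147 M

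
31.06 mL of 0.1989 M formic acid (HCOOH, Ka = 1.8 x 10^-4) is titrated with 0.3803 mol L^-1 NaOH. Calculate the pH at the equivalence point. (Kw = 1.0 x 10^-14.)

8.43

n(HCOOH) = 0.1989 x 0.03106 = 0.006178 mol; V(NaOH) at equivalence = 0.006178/0.3803 = 0.01624 L.
At equivalence all the acid is converted to HCOO-; total volume = 0.03106 + 0.01624 = 0.04730 L, so [HCOO-] = 0.006178/0.04730 = 0.1306 M.
Kb = Kw/Ka = 1.0e-14 / 1.8 x 10^-4 = 5.56e-11.
[OH^-] = sqrt(Kb x [HCOO-]) = sqrt(5.56e-11 x 0.1306) = 2.69e-6 M.
pOH = 5.57, so pH = 14.00 - 5.57 = 8.43.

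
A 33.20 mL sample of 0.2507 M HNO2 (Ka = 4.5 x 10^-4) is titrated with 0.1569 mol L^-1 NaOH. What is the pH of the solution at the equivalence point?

n(HNO2) = 0.2507 x 0.03320 = 0.008323 mol; V(NaOH) at equivalence = 0.008323/0.1569 = 0.05305 L.
At equivalence all the acid is converted to NO2-; total volume = 0.03320 + 0.05305 = 0.08625 L, so [NO2-] = 0.008323/0.08625 = 0.09650 M.
Kb = Kw/Ka = 1.0e-14 / 4.5 x 10^-4 = 2.22e-11.
[OH^-] = sqrt(Kb x [NO2-]) = sqrt(2.22e-11 x 0.09650) = 1.46e-6 M.
pOH = 5.83, so pH = 14.00 - 5.83 = 8.17.

8.17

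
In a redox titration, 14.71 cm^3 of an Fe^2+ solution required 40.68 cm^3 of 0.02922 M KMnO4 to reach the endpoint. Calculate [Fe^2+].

0.404 M

n(KMnO4) = 0.02922 x 0.04068 = 0.001189 mol.
From the balanced equation, 1 mol KMnO4 reacts with 5 mol Fe^2+, so n(Fe^2+) = 0.001189 x 5/1 = 0.005943 mol.
[Fe^2+] = 0.005943 / 0.01471 L = 0.404 M.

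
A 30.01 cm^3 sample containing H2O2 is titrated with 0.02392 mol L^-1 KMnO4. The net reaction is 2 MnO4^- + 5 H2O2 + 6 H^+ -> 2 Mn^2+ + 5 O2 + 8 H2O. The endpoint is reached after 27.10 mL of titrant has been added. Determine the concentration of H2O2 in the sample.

0.0540 M

n(KMnO4) = 0.02392 x 0.02710 = 0.0006482 mol.
From the balanced equation, 2 mol KMnO4 reacts with 5 mol H2O2, so n(H2O2) = 0.0006482 x 5/2 = 0.001621 mol.
[H2O2] = 0.001621 / 0.03001 L = 0.0540 M.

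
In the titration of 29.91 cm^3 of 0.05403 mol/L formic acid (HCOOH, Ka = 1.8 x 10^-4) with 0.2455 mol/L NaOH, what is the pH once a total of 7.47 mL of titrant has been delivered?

11.77

n(acid) = 0.05403 x 0.02991 = 0.001616 mol; n(NaOH) added = 0.2455 x 0.007470 = 0.001834 mol.
Base is in excess by 0.001834 - 0.001616 = 0.0002178 mol in a total volume of 0.03738 L.
[OH^-] = 0.0002178/0.03738 = 0.005828 M, so pOH = 2.23 and pH = 14.00 - 2.23 = 11.77.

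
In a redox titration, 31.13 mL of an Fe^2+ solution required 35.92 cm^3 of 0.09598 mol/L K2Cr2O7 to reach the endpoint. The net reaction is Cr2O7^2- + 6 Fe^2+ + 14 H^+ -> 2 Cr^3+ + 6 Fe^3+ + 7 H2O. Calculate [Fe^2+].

0.664 M

n(K2Cr2O7) = 0.09598 x 0.03592 = 0.003448 mol.
From the balanced equation, 1 mol K2Cr2O7 reacts with 6 mol Fe^2+, so n(Fe^2+) = 0.003448 x 6/1 = 0.02069 mol.
[Fe^2+] = 0.02069 / 0.03113 L = 0.664 M.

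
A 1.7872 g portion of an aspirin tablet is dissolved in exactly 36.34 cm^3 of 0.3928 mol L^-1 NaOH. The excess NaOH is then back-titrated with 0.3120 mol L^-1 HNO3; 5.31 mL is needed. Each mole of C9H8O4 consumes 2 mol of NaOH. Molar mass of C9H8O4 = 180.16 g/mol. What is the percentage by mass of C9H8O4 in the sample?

63.6%

Total n(NaOH) added = 0.3928 x 0.03634 = 0.01427 mol.
n(HNO3) used = 0.3120 x 0.005310 = 0.001657 mol, which equals the excess n(NaOH).
So n(NaOH) consumed by the sample = 0.01427 - 0.001657 = 0.01262 mol.
n(C9H8O4) = 0.01262 / 2 = 0.006309 mol.
mass C9H8O4 = 0.006309 x 180.16 = 1.137 g, so %C9H8O4 = 1.137/1.7872 x 100 = 63.6%.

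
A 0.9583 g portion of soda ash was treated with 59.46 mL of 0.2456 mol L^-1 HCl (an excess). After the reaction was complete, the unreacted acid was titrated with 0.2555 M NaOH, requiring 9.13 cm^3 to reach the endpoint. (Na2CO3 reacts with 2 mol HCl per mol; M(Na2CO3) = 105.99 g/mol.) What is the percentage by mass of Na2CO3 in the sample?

67.9%

Total n(HCl) added = 0.2456 x 0.05946 = 0.01460 mol.
n(NaOH) used = 0.2555 x 0.009130 = 0.002333 mol, which equals the excess n(HCl).
So n(HCl) consumed by the sample = 0.01460 - 0.002333 = 0.01227 mol.
n(Na2CO3) = 0.01227 / 2 = 0.006135 mol.
mass Na2CO3 = 0.006135 x 105.99 = 0.6503 g, so %Na2CO3 = 0.6503/0.9583 x 100 = 67.9%.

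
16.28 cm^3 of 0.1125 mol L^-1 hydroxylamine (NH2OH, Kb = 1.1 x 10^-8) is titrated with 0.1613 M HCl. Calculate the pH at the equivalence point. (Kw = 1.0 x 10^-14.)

n(NH2OH) = 0.1125 x 0.01628 = 0.001832 mol; V(HCl) at equivalence = 0.001832/0.1613 = 0.01135 L.
At equivalence the base is fully converted to NH3OH+; total volume = 0.02763 L, so [NH3OH+] = 0.001832/0.02763 = 0.06628 M.
Ka(NH3OH+) = Kw/Kb = 1.0e-14 / 1.1 x 10^-8 = 9.09e-7.
[H^+] = sqrt(Ka x [NH3OH+]) = sqrt(9.09e-7 x 0.06628) = 0.000245 M.
pH = -log(0.000245) = 3.61.

3.61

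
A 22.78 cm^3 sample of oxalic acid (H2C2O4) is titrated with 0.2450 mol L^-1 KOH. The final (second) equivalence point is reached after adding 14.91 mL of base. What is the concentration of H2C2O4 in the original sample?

n(KOH) = 0.2450 x 0.01491 = 0.003653 mol.
At the final (second) equivalence point, 2 mol OH^- react per mol H2C2O4, so n(H2C2O4) = 0.003653 / 2 = 0.001826 mol.
[H2C2O4] = 0.001826 / 0.02278 L = 0.0802 M.

0.0802 M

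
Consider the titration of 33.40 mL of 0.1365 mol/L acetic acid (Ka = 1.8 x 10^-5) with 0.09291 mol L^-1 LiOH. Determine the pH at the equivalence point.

8.74

n(CH3COOH) = 0.1365 x 0.03340 = 0.004559 mol; V(LiOH) at equivalence = 0.004559/0.09291 = 0.04907 L.
At equivalence all the acid is converted to CH3COO-; total volume = 0.03340 + 0.04907 = 0.08247 L, so [CH3COO-] = 0.004559/0.08247 = 0.05528 M.
Kb = Kw/Ka = 1.0e-14 / 1.8 x 10^-5 = 5.56e-10.
[OH^-] = sqrt(Kb x [CH3COO-]) = sqrt(5.56e-10 x 0.05528) = 5.54e-6 M.
pOH = 5.26, so pH = 14.00 - 5.26 = 8.74.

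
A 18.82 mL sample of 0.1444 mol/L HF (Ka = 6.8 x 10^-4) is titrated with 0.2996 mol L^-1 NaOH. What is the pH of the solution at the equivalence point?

8.08

n(HF) = 0.1444 x 0.01882 = 0.002718 mol; V(NaOH) at equivalence = 0.002718/0.2996 = 0.009071 L.
At equivalence all the acid is converted to F-; total volume = 0.01882 + 0.009071 = 0.02789 L, so [F-] = 0.002718/0.02789 = 0.09744 M.
Kb = Kw/Ka = 1.0e-14 / 6.8 x 10^-4 = 1.47e-11.
[OH^-] = sqrt(Kb x [F-]) = sqrt(1.47e-11 x 0.09744) = 1.20e-6 M.
pOH = 5.92, so pH = 14.00 - 5.92 = 8.08.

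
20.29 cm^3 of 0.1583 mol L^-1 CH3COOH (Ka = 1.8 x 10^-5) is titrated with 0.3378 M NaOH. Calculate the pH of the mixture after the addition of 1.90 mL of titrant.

4.14

Initial n(CH3COOH) = 0.1583 x 0.02029 = 0.003212 mol.
n(NaOH) added = 0.3378 x 0.001900 = 0.0006418 mol, converting that many moles of CH3COOH to CH3COO-.
Remaining n(CH3COOH) = 0.002570 mol; n(CH3COO-) = 0.0006418 mol.
By Henderson-Hasselbalch, pH = pKa + log([A^-]/[HA]) = 4.74 + log(0.0006418/0.002570) = 4.74 + (-0.60) = 4.14.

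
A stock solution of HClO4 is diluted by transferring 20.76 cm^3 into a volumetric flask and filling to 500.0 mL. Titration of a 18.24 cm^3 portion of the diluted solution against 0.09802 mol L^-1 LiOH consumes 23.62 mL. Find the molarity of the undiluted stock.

n(LiOH) = 0.09802 x 0.02362 = 0.002315 mol.
n(HClO4) in the aliquot = 0.002315 mol.
[diluted HClO4] = 0.002315 / 0.01824 = 0.1269 M.
Dilution factor = 500.0/20.76 = 24.08, so [stock] = 0.1269 x 24.08 = 3.06 M.

3.06 M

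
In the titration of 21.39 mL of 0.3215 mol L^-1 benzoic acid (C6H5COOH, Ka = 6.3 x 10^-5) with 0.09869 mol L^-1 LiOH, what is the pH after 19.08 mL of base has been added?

Initial n(C6H5COOH) = 0.3215 x 0.02139 = 0.006877 mol.
n(LiOH) added = 0.09869 x 0.01908 = 0.001883 mol, converting that many moles of C6H5COOH to C6H5COO-.
Remaining n(C6H5COOH) = 0.004994 mol; n(C6H5COO-) = 0.001883 mol.
By Henderson-Hasselbalch, pH = pKa + log([A^-]/[HA]) = 4.20 + log(0.001883/0.004994) = 4.20 + (-0.42) = 3.78.

3.78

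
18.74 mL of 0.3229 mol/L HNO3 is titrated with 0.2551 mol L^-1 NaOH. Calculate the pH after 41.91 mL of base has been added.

n(acid) = 0.3229 x 0.01874 = 0.006051 mol; n(NaOH) added = 0.2551 x 0.04191 = 0.01069 mol.
Base is in excess by 0.01069 - 0.006051 = 0.004640 mol in a total volume of 0.06065 L.
[OH^-] = 0.004640/0.06065 = 0.07651 M, so pOH = 1.12 and pH = 14.00 - 1.12 = 12.88.

12.88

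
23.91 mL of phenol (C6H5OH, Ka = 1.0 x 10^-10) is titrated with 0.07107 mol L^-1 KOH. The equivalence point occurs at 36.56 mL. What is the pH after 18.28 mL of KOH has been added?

18.28 mL is exactly half the equivalence volume (36.56/2), i.e. the half-equivalence point.
There, n(HA) = n(A^-), so pH = pKa = -log(1.0 x 10^-10) = 10.00.

10.00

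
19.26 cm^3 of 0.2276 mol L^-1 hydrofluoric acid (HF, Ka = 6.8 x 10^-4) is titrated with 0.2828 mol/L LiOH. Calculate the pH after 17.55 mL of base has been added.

12.20

n(acid) = 0.2276 x 0.01926 = 0.004384 mol; n(LiOH) added = 0.2828 x 0.01755 = 0.004963 mol.
Base is in excess by 0.004963 - 0.004384 = 0.0005796 mol in a total volume of 0.03681 L.
[OH^-] = 0.0005796/0.03681 = 0.01574 M, so pOH = 1.80 and pH = 14.00 - 1.80 = 12.20.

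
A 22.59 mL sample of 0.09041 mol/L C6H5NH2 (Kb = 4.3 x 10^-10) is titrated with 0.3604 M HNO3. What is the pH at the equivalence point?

2.89

n(C6H5NH2) = 0.09041 x 0.02259 = 0.002042 mol; V(HNO3) at equivalence = 0.002042/0.3604 = 0.005667 L.
At equivalence the base is fully converted to C6H5NH3+; total volume = 0.02826 L, so [C6H5NH3+] = 0.002042/0.02826 = 0.07228 M.
Ka(C6H5NH3+) = Kw/Kb = 1.0e-14 / 4.3 x 10^-10 = 2.33e-5.
[H^+] = sqrt(Ka x [C6H5NH3+]) = sqrt(2.33e-5 x 0.07228) = 0.00130 M.
pH = -log(0.00130) = 2.89.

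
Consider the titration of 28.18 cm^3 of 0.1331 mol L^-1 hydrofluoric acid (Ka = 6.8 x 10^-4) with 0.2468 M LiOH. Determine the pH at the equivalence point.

n(HF) = 0.1331 x 0.02818 = 0.003751 mol; V(LiOH) at equivalence = 0.003751/0.2468 = 0.01520 L.
At equivalence all the acid is converted to F-; total volume = 0.02818 + 0.01520 = 0.04338 L, so [F-] = 0.003751/0.04338 = 0.08647 M.
Kb = Kw/Ka = 1.0e-14 / 6.8 x 10^-4 = 1.47e-11.
[OH^-] = sqrt(Kb x [F-]) = sqrt(1.47e-11 x 0.08647) = 1.13e-6 M.
pOH = 5.95, so pH = 14.00 - 5.95 = 8.05.

8.05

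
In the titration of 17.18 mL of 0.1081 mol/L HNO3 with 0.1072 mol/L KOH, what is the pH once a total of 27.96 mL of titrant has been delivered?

12.40

n(acid) = 0.1081 x 0.01718 = 0.001857 mol; n(KOH) added = 0.1072 x 0.02796 = 0.002997 mol.
Base is in excess by 0.002997 - 0.001857 = 0.001140 mol in a total volume of 0.04514 L.
[OH^-] = 0.001140/0.04514 = 0.02526 M, so pOH = 1.60 and pH = 14.00 - 1.60 = 12.40.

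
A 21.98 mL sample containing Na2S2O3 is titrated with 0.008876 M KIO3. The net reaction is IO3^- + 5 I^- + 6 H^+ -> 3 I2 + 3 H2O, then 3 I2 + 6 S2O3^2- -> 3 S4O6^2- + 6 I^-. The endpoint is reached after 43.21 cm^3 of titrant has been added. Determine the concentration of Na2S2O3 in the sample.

n(KIO3) = 0.008876 x 0.04321 = 0.0003835 mol.
From the balanced equation, 1 mol KIO3 reacts with 6 mol Na2S2O3, so n(Na2S2O3) = 0.0003835 x 6/1 = 0.002301 mol.
[Na2S2O3] = 0.002301 / 0.02198 L = 0.105 M.

0.105 M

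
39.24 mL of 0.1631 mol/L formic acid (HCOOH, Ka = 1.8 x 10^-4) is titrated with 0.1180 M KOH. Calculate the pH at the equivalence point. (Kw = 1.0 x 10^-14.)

8.29

n(HCOOH) = 0.1631 x 0.03924 = 0.006400 mol; V(KOH) at equivalence = 0.006400/0.1180 = 0.05424 L.
At equivalence all the acid is converted to HCOO-; total volume = 0.03924 + 0.05424 = 0.09348 L, so [HCOO-] = 0.006400/0.09348 = 0.06847 M.
Kb = Kw/Ka = 1.0e-14 / 1.8 x 10^-4 = 5.56e-11.
[OH^-] = sqrt(Kb x [HCOO-]) = sqrt(5.56e-11 x 0.06847) = 1.95e-6 M.
pOH = 5.71, so pH = 14.00 - 5.71 = 8.29.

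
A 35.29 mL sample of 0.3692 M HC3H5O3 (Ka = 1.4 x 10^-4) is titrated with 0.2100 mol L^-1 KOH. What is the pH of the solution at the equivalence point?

n(HC3H5O3) = 0.3692 x 0.03529 = 0.01303 mol; V(KOH) at equivalence = 0.01303/0.2100 = 0.06204 L.
At equivalence all the acid is converted to C3H5O3-; total volume = 0.03529 + 0.06204 = 0.09733 L, so [C3H5O3-] = 0.01303/0.09733 = 0.1339 M.
Kb = Kw/Ka = 1.0e-14 / 1.4 x 10^-4 = 7.14e-11.
[OH^-] = sqrt(Kb x [C3H5O3-]) = sqrt(7.14e-11 x 0.1339) = 3.09e-6 M.
pOH = 5.51, so pH = 14.00 - 5.51 = 8.49.

8.49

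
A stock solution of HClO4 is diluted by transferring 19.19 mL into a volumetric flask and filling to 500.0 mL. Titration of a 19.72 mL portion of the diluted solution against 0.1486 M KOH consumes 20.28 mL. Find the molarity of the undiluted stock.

n(KOH) = 0.1486 x 0.02028 = 0.003014 mol.
n(HClO4) in the aliquot = 0.003014 mol.
[diluted HClO4] = 0.003014 / 0.01972 = 0.1528 M.
Dilution factor = 500.0/19.19 = 26.06, so [stock] = 0.1528 x 26.06 = 3.98 M.

3.98 M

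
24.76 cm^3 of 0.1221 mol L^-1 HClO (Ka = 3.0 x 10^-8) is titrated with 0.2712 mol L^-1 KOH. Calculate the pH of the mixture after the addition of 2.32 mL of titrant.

Initial n(HClO) = 0.1221 x 0.02476 = 0.003023 mol.
n(KOH) added = 0.2712 x 0.002320 = 0.0006292 mol, converting that many moles of HClO to ClO-.
Remaining n(HClO) = 0.002394 mol; n(ClO-) = 0.0006292 mol.
By Henderson-Hasselbalch, pH = pKa + log([A^-]/[HA]) = 7.52 + log(0.0006292/0.002394) = 7.52 + (-0.58) = 6.94.

6.94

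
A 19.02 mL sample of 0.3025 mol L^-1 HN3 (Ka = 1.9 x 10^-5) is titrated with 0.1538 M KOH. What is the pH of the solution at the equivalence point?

8.86

n(HN3) = 0.3025 x 0.01902 = 0.005754 mol; V(KOH) at equivalence = 0.005754/0.1538 = 0.03741 L.
At equivalence all the acid is converted to N3-; total volume = 0.01902 + 0.03741 = 0.05643 L, so [N3-] = 0.005754/0.05643 = 0.1020 M.
Kb = Kw/Ka = 1.0e-14 / 1.9 x 10^-5 = 5.26e-10.
[OH^-] = sqrt(Kb x [N3-]) = sqrt(5.26e-10 x 0.1020) = 7.33e-6 M.
pOH = 5.14, so pH = 14.00 - 5.14 = 8.86.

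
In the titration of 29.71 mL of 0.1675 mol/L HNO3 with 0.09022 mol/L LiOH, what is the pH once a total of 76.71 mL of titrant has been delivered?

12.26

n(acid) = 0.1675 x 0.02971 = 0.004976 mol; n(LiOH) added = 0.09022 x 0.07671 = 0.006921 mol.
Base is in excess by 0.006921 - 0.004976 = 0.001944 mol in a total volume of 0.1064 L.
[OH^-] = 0.001944/0.1064 = 0.01827 M, so pOH = 1.74 and pH = 14.00 - 1.74 = 12.26.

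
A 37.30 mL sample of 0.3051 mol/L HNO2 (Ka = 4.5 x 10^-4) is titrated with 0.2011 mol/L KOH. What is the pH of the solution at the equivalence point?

n(HNO2) = 0.3051 x 0.03730 = 0.01138 mol; V(KOH) at equivalence = 0.01138/0.2011 = 0.05659 L.
At equivalence all the acid is converted to NO2-; total volume = 0.03730 + 0.05659 = 0.09389 L, so [NO2-] = 0.01138/0.09389 = 0.1212 M.
Kb = Kw/Ka = 1.0e-14 / 4.5 x 10^-4 = 2.22e-11.
[OH^-] = sqrt(Kb x [NO2-]) = sqrt(2.22e-11 x 0.1212) = 1.64e-6 M.
pOH = 5.78, so pH = 14.00 - 5.78 = 8.22.

8.22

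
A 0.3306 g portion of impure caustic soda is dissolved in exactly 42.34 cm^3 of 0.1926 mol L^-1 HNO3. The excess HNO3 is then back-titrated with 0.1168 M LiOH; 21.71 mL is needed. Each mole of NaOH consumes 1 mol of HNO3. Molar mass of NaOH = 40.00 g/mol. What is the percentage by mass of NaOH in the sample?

Total n(HNO3) added = 0.1926 x 0.04234 = 0.008155 mol.
n(LiOH) used = 0.1168 x 0.02171 = 0.002536 mol, which equals the excess n(HNO3).
So n(HNO3) consumed by the sample = 0.008155 - 0.002536 = 0.005619 mol.
n(NaOH) = 0.005619 / 1 = 0.005619 mol.
mass NaOH = 0.005619 x 40.00 = 0.2248 g, so %NaOH = 0.2248/0.3306 x 100 = 68.0%.

68.0%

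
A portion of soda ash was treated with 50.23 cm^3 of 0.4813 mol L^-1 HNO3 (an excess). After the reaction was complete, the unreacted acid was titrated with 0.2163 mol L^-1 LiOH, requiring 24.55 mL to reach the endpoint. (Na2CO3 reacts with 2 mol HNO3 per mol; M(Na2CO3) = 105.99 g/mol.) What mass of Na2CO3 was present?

Total n(HNO3) added = 0.4813 x 0.05023 = 0.02418 mol.
n(LiOH) used = 0.2163 x 0.02455 = 0.005310 mol, which equals the excess n(HNO3).
So n(HNO3) consumed by the sample = 0.02418 - 0.005310 = 0.01887 mol.
n(Na2CO3) = 0.01887 / 2 = 0.009433 mol.
mass = 0.009433 mol x 105.99 g/mol = 1.00 g.

1.00 g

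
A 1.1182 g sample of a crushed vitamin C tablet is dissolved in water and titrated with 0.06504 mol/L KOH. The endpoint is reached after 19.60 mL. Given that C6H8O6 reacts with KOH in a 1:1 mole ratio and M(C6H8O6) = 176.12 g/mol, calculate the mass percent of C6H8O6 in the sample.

20.1%

n(KOH) = 0.06504 x 0.01960 = 0.001275 mol.
n(C6H8O6) = 0.001275 / 1 = 0.001275 mol.
mass of C6H8O6 = 0.001275 x 176.12 = 0.2245 g.
% purity = 0.2245 / 1.1182 x 100 = 20.1%.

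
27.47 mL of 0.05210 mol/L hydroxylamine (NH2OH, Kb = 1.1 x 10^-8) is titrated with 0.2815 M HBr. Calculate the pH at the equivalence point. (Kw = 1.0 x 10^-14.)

n(NH2OH) = 0.05210 x 0.02747 = 0.001431 mol; V(HBr) at equivalence = 0.001431/0.2815 = 0.005084 L.
At equivalence the base is fully converted to NH3OH+; total volume = 0.03255 L, so [NH3OH+] = 0.001431/0.03255 = 0.04396 M.
Ka(NH3OH+) = Kw/Kb = 1.0e-14 / 1.1 x 10^-8 = 9.09e-7.
[H^+] = sqrt(Ka x [NH3OH+]) = sqrt(9.09e-7 x 0.04396) = 0.000200 M.
pH = -log(0.000200) = 3.70.

3.70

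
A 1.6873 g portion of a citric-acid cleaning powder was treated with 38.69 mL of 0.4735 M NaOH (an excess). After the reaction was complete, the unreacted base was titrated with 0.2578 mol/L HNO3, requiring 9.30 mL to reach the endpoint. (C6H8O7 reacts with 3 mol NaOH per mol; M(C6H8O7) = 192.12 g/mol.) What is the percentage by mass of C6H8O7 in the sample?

Total n(NaOH) added = 0.4735 x 0.03869 = 0.01832 mol.
n(HNO3) used = 0.2578 x 0.009300 = 0.002398 mol, which equals the excess n(NaOH).
So n(NaOH) consumed by the sample = 0.01832 - 0.002398 = 0.01592 mol.
n(C6H8O7) = 0.01592 / 3 = 0.005307 mol.
mass C6H8O7 = 0.005307 x 192.12 = 1.020 g, so %C6H8O7 = 1.020/1.6873 x 100 = 60.4%.

60.4%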